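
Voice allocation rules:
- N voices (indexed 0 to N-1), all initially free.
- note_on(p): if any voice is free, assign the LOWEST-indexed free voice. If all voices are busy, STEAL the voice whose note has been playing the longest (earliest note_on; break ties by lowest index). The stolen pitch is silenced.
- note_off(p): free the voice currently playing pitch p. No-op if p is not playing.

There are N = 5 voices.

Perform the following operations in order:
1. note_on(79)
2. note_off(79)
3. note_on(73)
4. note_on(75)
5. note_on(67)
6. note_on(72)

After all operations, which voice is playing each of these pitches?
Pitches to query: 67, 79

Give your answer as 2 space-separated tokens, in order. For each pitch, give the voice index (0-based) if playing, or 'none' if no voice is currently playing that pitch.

Op 1: note_on(79): voice 0 is free -> assigned | voices=[79 - - - -]
Op 2: note_off(79): free voice 0 | voices=[- - - - -]
Op 3: note_on(73): voice 0 is free -> assigned | voices=[73 - - - -]
Op 4: note_on(75): voice 1 is free -> assigned | voices=[73 75 - - -]
Op 5: note_on(67): voice 2 is free -> assigned | voices=[73 75 67 - -]
Op 6: note_on(72): voice 3 is free -> assigned | voices=[73 75 67 72 -]

Answer: 2 none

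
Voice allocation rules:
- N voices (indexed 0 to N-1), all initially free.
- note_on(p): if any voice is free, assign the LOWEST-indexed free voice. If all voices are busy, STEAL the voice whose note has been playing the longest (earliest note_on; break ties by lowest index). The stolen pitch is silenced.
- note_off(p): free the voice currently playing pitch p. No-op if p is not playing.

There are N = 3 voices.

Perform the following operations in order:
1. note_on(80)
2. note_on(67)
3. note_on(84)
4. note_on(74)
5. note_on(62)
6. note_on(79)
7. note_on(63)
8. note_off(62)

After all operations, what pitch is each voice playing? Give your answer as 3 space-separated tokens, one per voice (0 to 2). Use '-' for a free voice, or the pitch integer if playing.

Op 1: note_on(80): voice 0 is free -> assigned | voices=[80 - -]
Op 2: note_on(67): voice 1 is free -> assigned | voices=[80 67 -]
Op 3: note_on(84): voice 2 is free -> assigned | voices=[80 67 84]
Op 4: note_on(74): all voices busy, STEAL voice 0 (pitch 80, oldest) -> assign | voices=[74 67 84]
Op 5: note_on(62): all voices busy, STEAL voice 1 (pitch 67, oldest) -> assign | voices=[74 62 84]
Op 6: note_on(79): all voices busy, STEAL voice 2 (pitch 84, oldest) -> assign | voices=[74 62 79]
Op 7: note_on(63): all voices busy, STEAL voice 0 (pitch 74, oldest) -> assign | voices=[63 62 79]
Op 8: note_off(62): free voice 1 | voices=[63 - 79]

Answer: 63 - 79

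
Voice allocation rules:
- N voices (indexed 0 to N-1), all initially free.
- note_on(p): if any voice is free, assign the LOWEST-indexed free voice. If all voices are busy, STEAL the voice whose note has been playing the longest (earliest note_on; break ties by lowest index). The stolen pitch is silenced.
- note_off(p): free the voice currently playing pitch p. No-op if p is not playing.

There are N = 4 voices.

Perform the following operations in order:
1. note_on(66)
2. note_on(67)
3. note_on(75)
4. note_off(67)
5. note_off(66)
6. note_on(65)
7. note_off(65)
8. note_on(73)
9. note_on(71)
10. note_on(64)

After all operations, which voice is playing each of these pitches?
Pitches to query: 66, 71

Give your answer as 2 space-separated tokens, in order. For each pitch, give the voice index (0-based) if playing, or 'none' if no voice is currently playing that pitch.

Answer: none 1

Derivation:
Op 1: note_on(66): voice 0 is free -> assigned | voices=[66 - - -]
Op 2: note_on(67): voice 1 is free -> assigned | voices=[66 67 - -]
Op 3: note_on(75): voice 2 is free -> assigned | voices=[66 67 75 -]
Op 4: note_off(67): free voice 1 | voices=[66 - 75 -]
Op 5: note_off(66): free voice 0 | voices=[- - 75 -]
Op 6: note_on(65): voice 0 is free -> assigned | voices=[65 - 75 -]
Op 7: note_off(65): free voice 0 | voices=[- - 75 -]
Op 8: note_on(73): voice 0 is free -> assigned | voices=[73 - 75 -]
Op 9: note_on(71): voice 1 is free -> assigned | voices=[73 71 75 -]
Op 10: note_on(64): voice 3 is free -> assigned | voices=[73 71 75 64]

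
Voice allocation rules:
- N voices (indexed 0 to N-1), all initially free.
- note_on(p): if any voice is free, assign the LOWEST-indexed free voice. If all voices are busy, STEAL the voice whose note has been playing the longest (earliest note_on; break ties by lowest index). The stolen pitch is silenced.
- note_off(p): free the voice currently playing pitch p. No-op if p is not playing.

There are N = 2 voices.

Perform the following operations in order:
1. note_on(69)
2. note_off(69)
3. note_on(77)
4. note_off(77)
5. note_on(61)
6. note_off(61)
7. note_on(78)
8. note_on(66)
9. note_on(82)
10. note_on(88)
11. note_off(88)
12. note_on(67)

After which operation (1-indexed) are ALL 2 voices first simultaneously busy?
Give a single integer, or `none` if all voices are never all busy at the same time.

Op 1: note_on(69): voice 0 is free -> assigned | voices=[69 -]
Op 2: note_off(69): free voice 0 | voices=[- -]
Op 3: note_on(77): voice 0 is free -> assigned | voices=[77 -]
Op 4: note_off(77): free voice 0 | voices=[- -]
Op 5: note_on(61): voice 0 is free -> assigned | voices=[61 -]
Op 6: note_off(61): free voice 0 | voices=[- -]
Op 7: note_on(78): voice 0 is free -> assigned | voices=[78 -]
Op 8: note_on(66): voice 1 is free -> assigned | voices=[78 66]
Op 9: note_on(82): all voices busy, STEAL voice 0 (pitch 78, oldest) -> assign | voices=[82 66]
Op 10: note_on(88): all voices busy, STEAL voice 1 (pitch 66, oldest) -> assign | voices=[82 88]
Op 11: note_off(88): free voice 1 | voices=[82 -]
Op 12: note_on(67): voice 1 is free -> assigned | voices=[82 67]

Answer: 8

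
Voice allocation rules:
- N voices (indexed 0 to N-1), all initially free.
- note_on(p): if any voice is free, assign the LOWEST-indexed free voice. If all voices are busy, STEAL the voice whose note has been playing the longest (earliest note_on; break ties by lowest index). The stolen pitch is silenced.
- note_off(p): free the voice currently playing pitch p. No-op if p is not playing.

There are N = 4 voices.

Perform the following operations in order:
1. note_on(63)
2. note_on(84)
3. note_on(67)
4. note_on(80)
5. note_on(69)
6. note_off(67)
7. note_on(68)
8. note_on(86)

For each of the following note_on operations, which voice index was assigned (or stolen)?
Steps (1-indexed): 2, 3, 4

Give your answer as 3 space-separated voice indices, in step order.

Answer: 1 2 3

Derivation:
Op 1: note_on(63): voice 0 is free -> assigned | voices=[63 - - -]
Op 2: note_on(84): voice 1 is free -> assigned | voices=[63 84 - -]
Op 3: note_on(67): voice 2 is free -> assigned | voices=[63 84 67 -]
Op 4: note_on(80): voice 3 is free -> assigned | voices=[63 84 67 80]
Op 5: note_on(69): all voices busy, STEAL voice 0 (pitch 63, oldest) -> assign | voices=[69 84 67 80]
Op 6: note_off(67): free voice 2 | voices=[69 84 - 80]
Op 7: note_on(68): voice 2 is free -> assigned | voices=[69 84 68 80]
Op 8: note_on(86): all voices busy, STEAL voice 1 (pitch 84, oldest) -> assign | voices=[69 86 68 80]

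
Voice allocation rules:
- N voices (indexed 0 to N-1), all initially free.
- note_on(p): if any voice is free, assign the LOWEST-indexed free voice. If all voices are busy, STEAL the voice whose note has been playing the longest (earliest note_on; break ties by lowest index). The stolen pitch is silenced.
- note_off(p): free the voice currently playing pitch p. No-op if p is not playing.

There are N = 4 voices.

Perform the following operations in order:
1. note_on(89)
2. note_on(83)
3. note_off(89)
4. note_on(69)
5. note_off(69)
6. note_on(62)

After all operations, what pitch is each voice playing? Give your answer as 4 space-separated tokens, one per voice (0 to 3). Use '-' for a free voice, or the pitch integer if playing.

Answer: 62 83 - -

Derivation:
Op 1: note_on(89): voice 0 is free -> assigned | voices=[89 - - -]
Op 2: note_on(83): voice 1 is free -> assigned | voices=[89 83 - -]
Op 3: note_off(89): free voice 0 | voices=[- 83 - -]
Op 4: note_on(69): voice 0 is free -> assigned | voices=[69 83 - -]
Op 5: note_off(69): free voice 0 | voices=[- 83 - -]
Op 6: note_on(62): voice 0 is free -> assigned | voices=[62 83 - -]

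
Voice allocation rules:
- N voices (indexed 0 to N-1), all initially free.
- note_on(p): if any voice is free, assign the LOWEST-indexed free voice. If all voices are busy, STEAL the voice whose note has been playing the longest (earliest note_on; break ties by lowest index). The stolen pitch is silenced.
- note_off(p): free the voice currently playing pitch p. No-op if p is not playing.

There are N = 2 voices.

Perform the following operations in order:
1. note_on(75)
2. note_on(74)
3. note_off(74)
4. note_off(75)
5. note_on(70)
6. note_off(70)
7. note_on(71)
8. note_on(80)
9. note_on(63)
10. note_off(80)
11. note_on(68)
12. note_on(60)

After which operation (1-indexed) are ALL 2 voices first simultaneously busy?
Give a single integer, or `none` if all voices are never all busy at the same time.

Answer: 2

Derivation:
Op 1: note_on(75): voice 0 is free -> assigned | voices=[75 -]
Op 2: note_on(74): voice 1 is free -> assigned | voices=[75 74]
Op 3: note_off(74): free voice 1 | voices=[75 -]
Op 4: note_off(75): free voice 0 | voices=[- -]
Op 5: note_on(70): voice 0 is free -> assigned | voices=[70 -]
Op 6: note_off(70): free voice 0 | voices=[- -]
Op 7: note_on(71): voice 0 is free -> assigned | voices=[71 -]
Op 8: note_on(80): voice 1 is free -> assigned | voices=[71 80]
Op 9: note_on(63): all voices busy, STEAL voice 0 (pitch 71, oldest) -> assign | voices=[63 80]
Op 10: note_off(80): free voice 1 | voices=[63 -]
Op 11: note_on(68): voice 1 is free -> assigned | voices=[63 68]
Op 12: note_on(60): all voices busy, STEAL voice 0 (pitch 63, oldest) -> assign | voices=[60 68]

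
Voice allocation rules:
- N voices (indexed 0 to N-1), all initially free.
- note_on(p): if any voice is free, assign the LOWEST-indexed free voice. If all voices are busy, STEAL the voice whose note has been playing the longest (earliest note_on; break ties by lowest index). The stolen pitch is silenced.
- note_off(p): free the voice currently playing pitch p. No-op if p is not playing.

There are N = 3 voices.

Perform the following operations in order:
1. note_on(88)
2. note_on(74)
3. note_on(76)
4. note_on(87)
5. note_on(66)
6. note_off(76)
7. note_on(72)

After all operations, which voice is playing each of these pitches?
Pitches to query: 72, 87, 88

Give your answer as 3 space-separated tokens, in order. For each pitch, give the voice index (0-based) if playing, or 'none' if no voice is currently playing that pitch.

Answer: 2 0 none

Derivation:
Op 1: note_on(88): voice 0 is free -> assigned | voices=[88 - -]
Op 2: note_on(74): voice 1 is free -> assigned | voices=[88 74 -]
Op 3: note_on(76): voice 2 is free -> assigned | voices=[88 74 76]
Op 4: note_on(87): all voices busy, STEAL voice 0 (pitch 88, oldest) -> assign | voices=[87 74 76]
Op 5: note_on(66): all voices busy, STEAL voice 1 (pitch 74, oldest) -> assign | voices=[87 66 76]
Op 6: note_off(76): free voice 2 | voices=[87 66 -]
Op 7: note_on(72): voice 2 is free -> assigned | voices=[87 66 72]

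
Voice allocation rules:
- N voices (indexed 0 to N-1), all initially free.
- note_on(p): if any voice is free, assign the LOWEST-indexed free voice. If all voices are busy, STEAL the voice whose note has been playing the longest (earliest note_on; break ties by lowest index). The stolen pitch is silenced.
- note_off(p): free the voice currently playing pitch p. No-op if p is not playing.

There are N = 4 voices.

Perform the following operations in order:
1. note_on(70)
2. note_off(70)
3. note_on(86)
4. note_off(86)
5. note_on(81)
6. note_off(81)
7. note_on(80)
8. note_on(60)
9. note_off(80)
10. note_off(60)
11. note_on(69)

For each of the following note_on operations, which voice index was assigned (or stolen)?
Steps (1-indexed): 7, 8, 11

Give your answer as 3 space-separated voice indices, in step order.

Answer: 0 1 0

Derivation:
Op 1: note_on(70): voice 0 is free -> assigned | voices=[70 - - -]
Op 2: note_off(70): free voice 0 | voices=[- - - -]
Op 3: note_on(86): voice 0 is free -> assigned | voices=[86 - - -]
Op 4: note_off(86): free voice 0 | voices=[- - - -]
Op 5: note_on(81): voice 0 is free -> assigned | voices=[81 - - -]
Op 6: note_off(81): free voice 0 | voices=[- - - -]
Op 7: note_on(80): voice 0 is free -> assigned | voices=[80 - - -]
Op 8: note_on(60): voice 1 is free -> assigned | voices=[80 60 - -]
Op 9: note_off(80): free voice 0 | voices=[- 60 - -]
Op 10: note_off(60): free voice 1 | voices=[- - - -]
Op 11: note_on(69): voice 0 is free -> assigned | voices=[69 - - -]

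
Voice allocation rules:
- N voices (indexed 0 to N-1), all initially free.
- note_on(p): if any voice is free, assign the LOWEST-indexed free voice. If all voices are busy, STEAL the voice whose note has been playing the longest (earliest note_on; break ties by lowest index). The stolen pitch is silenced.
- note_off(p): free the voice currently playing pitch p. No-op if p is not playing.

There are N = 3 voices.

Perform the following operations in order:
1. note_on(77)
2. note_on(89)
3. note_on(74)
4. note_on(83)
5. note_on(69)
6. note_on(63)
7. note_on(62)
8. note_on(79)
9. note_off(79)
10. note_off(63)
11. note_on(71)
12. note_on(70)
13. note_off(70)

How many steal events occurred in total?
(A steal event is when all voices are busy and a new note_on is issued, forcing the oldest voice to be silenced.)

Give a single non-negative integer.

Answer: 5

Derivation:
Op 1: note_on(77): voice 0 is free -> assigned | voices=[77 - -]
Op 2: note_on(89): voice 1 is free -> assigned | voices=[77 89 -]
Op 3: note_on(74): voice 2 is free -> assigned | voices=[77 89 74]
Op 4: note_on(83): all voices busy, STEAL voice 0 (pitch 77, oldest) -> assign | voices=[83 89 74]
Op 5: note_on(69): all voices busy, STEAL voice 1 (pitch 89, oldest) -> assign | voices=[83 69 74]
Op 6: note_on(63): all voices busy, STEAL voice 2 (pitch 74, oldest) -> assign | voices=[83 69 63]
Op 7: note_on(62): all voices busy, STEAL voice 0 (pitch 83, oldest) -> assign | voices=[62 69 63]
Op 8: note_on(79): all voices busy, STEAL voice 1 (pitch 69, oldest) -> assign | voices=[62 79 63]
Op 9: note_off(79): free voice 1 | voices=[62 - 63]
Op 10: note_off(63): free voice 2 | voices=[62 - -]
Op 11: note_on(71): voice 1 is free -> assigned | voices=[62 71 -]
Op 12: note_on(70): voice 2 is free -> assigned | voices=[62 71 70]
Op 13: note_off(70): free voice 2 | voices=[62 71 -]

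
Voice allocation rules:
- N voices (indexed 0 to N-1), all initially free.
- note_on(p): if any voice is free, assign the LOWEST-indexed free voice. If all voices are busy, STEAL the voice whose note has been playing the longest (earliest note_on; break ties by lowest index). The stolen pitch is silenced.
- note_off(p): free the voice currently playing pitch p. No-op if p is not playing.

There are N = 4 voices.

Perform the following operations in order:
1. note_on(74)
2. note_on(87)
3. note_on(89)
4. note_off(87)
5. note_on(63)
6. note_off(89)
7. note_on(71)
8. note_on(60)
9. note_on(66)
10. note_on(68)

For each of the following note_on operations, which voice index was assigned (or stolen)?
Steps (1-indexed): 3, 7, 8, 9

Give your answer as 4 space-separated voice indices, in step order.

Answer: 2 2 3 0

Derivation:
Op 1: note_on(74): voice 0 is free -> assigned | voices=[74 - - -]
Op 2: note_on(87): voice 1 is free -> assigned | voices=[74 87 - -]
Op 3: note_on(89): voice 2 is free -> assigned | voices=[74 87 89 -]
Op 4: note_off(87): free voice 1 | voices=[74 - 89 -]
Op 5: note_on(63): voice 1 is free -> assigned | voices=[74 63 89 -]
Op 6: note_off(89): free voice 2 | voices=[74 63 - -]
Op 7: note_on(71): voice 2 is free -> assigned | voices=[74 63 71 -]
Op 8: note_on(60): voice 3 is free -> assigned | voices=[74 63 71 60]
Op 9: note_on(66): all voices busy, STEAL voice 0 (pitch 74, oldest) -> assign | voices=[66 63 71 60]
Op 10: note_on(68): all voices busy, STEAL voice 1 (pitch 63, oldest) -> assign | voices=[66 68 71 60]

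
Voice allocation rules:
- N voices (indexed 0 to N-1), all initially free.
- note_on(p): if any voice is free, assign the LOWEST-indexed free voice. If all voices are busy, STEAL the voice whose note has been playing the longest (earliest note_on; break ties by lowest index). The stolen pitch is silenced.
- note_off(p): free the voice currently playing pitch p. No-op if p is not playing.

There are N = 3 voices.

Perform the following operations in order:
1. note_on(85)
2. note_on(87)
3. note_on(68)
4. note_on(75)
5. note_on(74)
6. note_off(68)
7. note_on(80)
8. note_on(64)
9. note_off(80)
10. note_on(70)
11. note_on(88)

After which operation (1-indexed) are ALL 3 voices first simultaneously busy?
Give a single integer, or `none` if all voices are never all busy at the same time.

Answer: 3

Derivation:
Op 1: note_on(85): voice 0 is free -> assigned | voices=[85 - -]
Op 2: note_on(87): voice 1 is free -> assigned | voices=[85 87 -]
Op 3: note_on(68): voice 2 is free -> assigned | voices=[85 87 68]
Op 4: note_on(75): all voices busy, STEAL voice 0 (pitch 85, oldest) -> assign | voices=[75 87 68]
Op 5: note_on(74): all voices busy, STEAL voice 1 (pitch 87, oldest) -> assign | voices=[75 74 68]
Op 6: note_off(68): free voice 2 | voices=[75 74 -]
Op 7: note_on(80): voice 2 is free -> assigned | voices=[75 74 80]
Op 8: note_on(64): all voices busy, STEAL voice 0 (pitch 75, oldest) -> assign | voices=[64 74 80]
Op 9: note_off(80): free voice 2 | voices=[64 74 -]
Op 10: note_on(70): voice 2 is free -> assigned | voices=[64 74 70]
Op 11: note_on(88): all voices busy, STEAL voice 1 (pitch 74, oldest) -> assign | voices=[64 88 70]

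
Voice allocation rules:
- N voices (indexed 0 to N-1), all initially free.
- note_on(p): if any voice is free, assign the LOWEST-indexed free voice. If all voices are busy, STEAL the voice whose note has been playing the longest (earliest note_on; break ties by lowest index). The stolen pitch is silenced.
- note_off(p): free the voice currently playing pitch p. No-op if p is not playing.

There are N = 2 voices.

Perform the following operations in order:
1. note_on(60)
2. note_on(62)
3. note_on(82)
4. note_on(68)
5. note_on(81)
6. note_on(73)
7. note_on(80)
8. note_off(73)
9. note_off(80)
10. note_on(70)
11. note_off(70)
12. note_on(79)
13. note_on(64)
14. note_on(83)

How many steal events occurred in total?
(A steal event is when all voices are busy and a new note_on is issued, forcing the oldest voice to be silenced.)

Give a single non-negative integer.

Op 1: note_on(60): voice 0 is free -> assigned | voices=[60 -]
Op 2: note_on(62): voice 1 is free -> assigned | voices=[60 62]
Op 3: note_on(82): all voices busy, STEAL voice 0 (pitch 60, oldest) -> assign | voices=[82 62]
Op 4: note_on(68): all voices busy, STEAL voice 1 (pitch 62, oldest) -> assign | voices=[82 68]
Op 5: note_on(81): all voices busy, STEAL voice 0 (pitch 82, oldest) -> assign | voices=[81 68]
Op 6: note_on(73): all voices busy, STEAL voice 1 (pitch 68, oldest) -> assign | voices=[81 73]
Op 7: note_on(80): all voices busy, STEAL voice 0 (pitch 81, oldest) -> assign | voices=[80 73]
Op 8: note_off(73): free voice 1 | voices=[80 -]
Op 9: note_off(80): free voice 0 | voices=[- -]
Op 10: note_on(70): voice 0 is free -> assigned | voices=[70 -]
Op 11: note_off(70): free voice 0 | voices=[- -]
Op 12: note_on(79): voice 0 is free -> assigned | voices=[79 -]
Op 13: note_on(64): voice 1 is free -> assigned | voices=[79 64]
Op 14: note_on(83): all voices busy, STEAL voice 0 (pitch 79, oldest) -> assign | voices=[83 64]

Answer: 6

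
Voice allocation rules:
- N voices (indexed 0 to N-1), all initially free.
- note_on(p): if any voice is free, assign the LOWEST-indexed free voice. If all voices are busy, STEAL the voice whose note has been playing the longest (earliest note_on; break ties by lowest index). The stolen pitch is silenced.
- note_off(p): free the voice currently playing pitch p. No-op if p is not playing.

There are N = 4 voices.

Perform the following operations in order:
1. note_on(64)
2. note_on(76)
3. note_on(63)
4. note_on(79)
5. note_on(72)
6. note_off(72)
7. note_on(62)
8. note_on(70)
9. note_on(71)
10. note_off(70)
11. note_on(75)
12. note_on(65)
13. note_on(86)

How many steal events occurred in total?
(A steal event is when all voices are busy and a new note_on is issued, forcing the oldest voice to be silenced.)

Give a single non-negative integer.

Answer: 5

Derivation:
Op 1: note_on(64): voice 0 is free -> assigned | voices=[64 - - -]
Op 2: note_on(76): voice 1 is free -> assigned | voices=[64 76 - -]
Op 3: note_on(63): voice 2 is free -> assigned | voices=[64 76 63 -]
Op 4: note_on(79): voice 3 is free -> assigned | voices=[64 76 63 79]
Op 5: note_on(72): all voices busy, STEAL voice 0 (pitch 64, oldest) -> assign | voices=[72 76 63 79]
Op 6: note_off(72): free voice 0 | voices=[- 76 63 79]
Op 7: note_on(62): voice 0 is free -> assigned | voices=[62 76 63 79]
Op 8: note_on(70): all voices busy, STEAL voice 1 (pitch 76, oldest) -> assign | voices=[62 70 63 79]
Op 9: note_on(71): all voices busy, STEAL voice 2 (pitch 63, oldest) -> assign | voices=[62 70 71 79]
Op 10: note_off(70): free voice 1 | voices=[62 - 71 79]
Op 11: note_on(75): voice 1 is free -> assigned | voices=[62 75 71 79]
Op 12: note_on(65): all voices busy, STEAL voice 3 (pitch 79, oldest) -> assign | voices=[62 75 71 65]
Op 13: note_on(86): all voices busy, STEAL voice 0 (pitch 62, oldest) -> assign | voices=[86 75 71 65]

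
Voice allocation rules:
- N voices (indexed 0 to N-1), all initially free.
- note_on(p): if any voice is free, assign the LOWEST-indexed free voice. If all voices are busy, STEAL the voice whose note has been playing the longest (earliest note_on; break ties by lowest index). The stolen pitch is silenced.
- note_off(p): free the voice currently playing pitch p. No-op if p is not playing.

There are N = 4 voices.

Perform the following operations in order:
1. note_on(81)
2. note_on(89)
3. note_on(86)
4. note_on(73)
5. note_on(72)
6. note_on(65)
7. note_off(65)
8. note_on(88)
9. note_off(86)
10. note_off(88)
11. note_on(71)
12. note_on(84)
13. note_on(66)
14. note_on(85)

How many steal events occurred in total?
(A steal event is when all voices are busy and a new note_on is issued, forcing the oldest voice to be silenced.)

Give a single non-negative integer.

Answer: 4

Derivation:
Op 1: note_on(81): voice 0 is free -> assigned | voices=[81 - - -]
Op 2: note_on(89): voice 1 is free -> assigned | voices=[81 89 - -]
Op 3: note_on(86): voice 2 is free -> assigned | voices=[81 89 86 -]
Op 4: note_on(73): voice 3 is free -> assigned | voices=[81 89 86 73]
Op 5: note_on(72): all voices busy, STEAL voice 0 (pitch 81, oldest) -> assign | voices=[72 89 86 73]
Op 6: note_on(65): all voices busy, STEAL voice 1 (pitch 89, oldest) -> assign | voices=[72 65 86 73]
Op 7: note_off(65): free voice 1 | voices=[72 - 86 73]
Op 8: note_on(88): voice 1 is free -> assigned | voices=[72 88 86 73]
Op 9: note_off(86): free voice 2 | voices=[72 88 - 73]
Op 10: note_off(88): free voice 1 | voices=[72 - - 73]
Op 11: note_on(71): voice 1 is free -> assigned | voices=[72 71 - 73]
Op 12: note_on(84): voice 2 is free -> assigned | voices=[72 71 84 73]
Op 13: note_on(66): all voices busy, STEAL voice 3 (pitch 73, oldest) -> assign | voices=[72 71 84 66]
Op 14: note_on(85): all voices busy, STEAL voice 0 (pitch 72, oldest) -> assign | voices=[85 71 84 66]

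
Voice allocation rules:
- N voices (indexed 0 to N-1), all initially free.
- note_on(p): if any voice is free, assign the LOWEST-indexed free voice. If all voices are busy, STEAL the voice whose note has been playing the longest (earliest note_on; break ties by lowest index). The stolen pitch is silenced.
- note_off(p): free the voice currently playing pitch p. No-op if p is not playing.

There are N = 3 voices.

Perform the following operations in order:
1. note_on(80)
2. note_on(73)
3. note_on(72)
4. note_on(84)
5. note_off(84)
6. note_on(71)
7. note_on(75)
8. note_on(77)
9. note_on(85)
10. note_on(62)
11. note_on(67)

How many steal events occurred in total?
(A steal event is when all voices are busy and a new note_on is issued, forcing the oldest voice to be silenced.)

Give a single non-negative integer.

Answer: 6

Derivation:
Op 1: note_on(80): voice 0 is free -> assigned | voices=[80 - -]
Op 2: note_on(73): voice 1 is free -> assigned | voices=[80 73 -]
Op 3: note_on(72): voice 2 is free -> assigned | voices=[80 73 72]
Op 4: note_on(84): all voices busy, STEAL voice 0 (pitch 80, oldest) -> assign | voices=[84 73 72]
Op 5: note_off(84): free voice 0 | voices=[- 73 72]
Op 6: note_on(71): voice 0 is free -> assigned | voices=[71 73 72]
Op 7: note_on(75): all voices busy, STEAL voice 1 (pitch 73, oldest) -> assign | voices=[71 75 72]
Op 8: note_on(77): all voices busy, STEAL voice 2 (pitch 72, oldest) -> assign | voices=[71 75 77]
Op 9: note_on(85): all voices busy, STEAL voice 0 (pitch 71, oldest) -> assign | voices=[85 75 77]
Op 10: note_on(62): all voices busy, STEAL voice 1 (pitch 75, oldest) -> assign | voices=[85 62 77]
Op 11: note_on(67): all voices busy, STEAL voice 2 (pitch 77, oldest) -> assign | voices=[85 62 67]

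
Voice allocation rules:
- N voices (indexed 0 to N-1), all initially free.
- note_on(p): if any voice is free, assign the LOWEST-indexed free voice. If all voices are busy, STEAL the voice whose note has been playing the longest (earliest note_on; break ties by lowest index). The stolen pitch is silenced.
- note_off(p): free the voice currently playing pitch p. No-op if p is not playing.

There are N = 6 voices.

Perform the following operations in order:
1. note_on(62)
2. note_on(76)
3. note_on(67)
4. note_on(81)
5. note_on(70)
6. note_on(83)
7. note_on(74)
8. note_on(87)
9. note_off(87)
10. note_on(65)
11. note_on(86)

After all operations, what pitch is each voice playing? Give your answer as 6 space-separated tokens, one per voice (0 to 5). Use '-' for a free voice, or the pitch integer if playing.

Answer: 74 65 86 81 70 83

Derivation:
Op 1: note_on(62): voice 0 is free -> assigned | voices=[62 - - - - -]
Op 2: note_on(76): voice 1 is free -> assigned | voices=[62 76 - - - -]
Op 3: note_on(67): voice 2 is free -> assigned | voices=[62 76 67 - - -]
Op 4: note_on(81): voice 3 is free -> assigned | voices=[62 76 67 81 - -]
Op 5: note_on(70): voice 4 is free -> assigned | voices=[62 76 67 81 70 -]
Op 6: note_on(83): voice 5 is free -> assigned | voices=[62 76 67 81 70 83]
Op 7: note_on(74): all voices busy, STEAL voice 0 (pitch 62, oldest) -> assign | voices=[74 76 67 81 70 83]
Op 8: note_on(87): all voices busy, STEAL voice 1 (pitch 76, oldest) -> assign | voices=[74 87 67 81 70 83]
Op 9: note_off(87): free voice 1 | voices=[74 - 67 81 70 83]
Op 10: note_on(65): voice 1 is free -> assigned | voices=[74 65 67 81 70 83]
Op 11: note_on(86): all voices busy, STEAL voice 2 (pitch 67, oldest) -> assign | voices=[74 65 86 81 70 83]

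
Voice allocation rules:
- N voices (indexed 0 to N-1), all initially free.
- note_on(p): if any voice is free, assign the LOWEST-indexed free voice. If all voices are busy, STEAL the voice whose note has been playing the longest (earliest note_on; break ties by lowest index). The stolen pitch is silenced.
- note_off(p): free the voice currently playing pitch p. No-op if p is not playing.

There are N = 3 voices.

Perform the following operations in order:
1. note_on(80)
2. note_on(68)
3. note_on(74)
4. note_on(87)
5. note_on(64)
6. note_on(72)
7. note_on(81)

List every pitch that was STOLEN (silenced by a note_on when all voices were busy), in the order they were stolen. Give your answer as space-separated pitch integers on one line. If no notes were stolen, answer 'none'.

Answer: 80 68 74 87

Derivation:
Op 1: note_on(80): voice 0 is free -> assigned | voices=[80 - -]
Op 2: note_on(68): voice 1 is free -> assigned | voices=[80 68 -]
Op 3: note_on(74): voice 2 is free -> assigned | voices=[80 68 74]
Op 4: note_on(87): all voices busy, STEAL voice 0 (pitch 80, oldest) -> assign | voices=[87 68 74]
Op 5: note_on(64): all voices busy, STEAL voice 1 (pitch 68, oldest) -> assign | voices=[87 64 74]
Op 6: note_on(72): all voices busy, STEAL voice 2 (pitch 74, oldest) -> assign | voices=[87 64 72]
Op 7: note_on(81): all voices busy, STEAL voice 0 (pitch 87, oldest) -> assign | voices=[81 64 72]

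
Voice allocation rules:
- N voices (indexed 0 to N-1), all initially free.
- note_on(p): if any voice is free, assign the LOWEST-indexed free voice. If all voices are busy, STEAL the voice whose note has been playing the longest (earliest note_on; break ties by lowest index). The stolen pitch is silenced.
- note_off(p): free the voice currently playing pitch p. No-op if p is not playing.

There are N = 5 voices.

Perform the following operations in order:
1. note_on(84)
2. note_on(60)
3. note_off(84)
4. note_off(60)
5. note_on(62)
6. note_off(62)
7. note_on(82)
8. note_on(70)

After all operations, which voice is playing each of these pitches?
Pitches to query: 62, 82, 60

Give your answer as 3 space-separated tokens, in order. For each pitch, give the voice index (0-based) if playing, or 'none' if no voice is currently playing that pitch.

Answer: none 0 none

Derivation:
Op 1: note_on(84): voice 0 is free -> assigned | voices=[84 - - - -]
Op 2: note_on(60): voice 1 is free -> assigned | voices=[84 60 - - -]
Op 3: note_off(84): free voice 0 | voices=[- 60 - - -]
Op 4: note_off(60): free voice 1 | voices=[- - - - -]
Op 5: note_on(62): voice 0 is free -> assigned | voices=[62 - - - -]
Op 6: note_off(62): free voice 0 | voices=[- - - - -]
Op 7: note_on(82): voice 0 is free -> assigned | voices=[82 - - - -]
Op 8: note_on(70): voice 1 is free -> assigned | voices=[82 70 - - -]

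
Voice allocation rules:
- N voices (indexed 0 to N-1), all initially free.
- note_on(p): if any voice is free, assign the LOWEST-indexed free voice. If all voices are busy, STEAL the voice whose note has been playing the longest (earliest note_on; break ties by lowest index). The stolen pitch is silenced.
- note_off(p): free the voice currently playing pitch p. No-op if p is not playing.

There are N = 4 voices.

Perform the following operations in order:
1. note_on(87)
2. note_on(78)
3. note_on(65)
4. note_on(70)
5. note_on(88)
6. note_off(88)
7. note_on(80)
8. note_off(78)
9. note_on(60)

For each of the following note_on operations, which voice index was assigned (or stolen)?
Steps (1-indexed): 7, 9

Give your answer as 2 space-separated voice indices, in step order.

Op 1: note_on(87): voice 0 is free -> assigned | voices=[87 - - -]
Op 2: note_on(78): voice 1 is free -> assigned | voices=[87 78 - -]
Op 3: note_on(65): voice 2 is free -> assigned | voices=[87 78 65 -]
Op 4: note_on(70): voice 3 is free -> assigned | voices=[87 78 65 70]
Op 5: note_on(88): all voices busy, STEAL voice 0 (pitch 87, oldest) -> assign | voices=[88 78 65 70]
Op 6: note_off(88): free voice 0 | voices=[- 78 65 70]
Op 7: note_on(80): voice 0 is free -> assigned | voices=[80 78 65 70]
Op 8: note_off(78): free voice 1 | voices=[80 - 65 70]
Op 9: note_on(60): voice 1 is free -> assigned | voices=[80 60 65 70]

Answer: 0 1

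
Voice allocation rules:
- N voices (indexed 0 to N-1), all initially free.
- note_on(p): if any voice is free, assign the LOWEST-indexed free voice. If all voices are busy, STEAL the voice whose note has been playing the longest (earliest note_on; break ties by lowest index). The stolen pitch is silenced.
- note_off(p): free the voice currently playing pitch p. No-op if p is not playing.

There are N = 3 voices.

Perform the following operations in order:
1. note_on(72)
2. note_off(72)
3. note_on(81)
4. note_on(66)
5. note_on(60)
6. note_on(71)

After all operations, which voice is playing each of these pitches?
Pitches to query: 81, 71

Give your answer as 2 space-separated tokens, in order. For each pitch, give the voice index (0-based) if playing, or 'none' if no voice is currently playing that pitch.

Answer: none 0

Derivation:
Op 1: note_on(72): voice 0 is free -> assigned | voices=[72 - -]
Op 2: note_off(72): free voice 0 | voices=[- - -]
Op 3: note_on(81): voice 0 is free -> assigned | voices=[81 - -]
Op 4: note_on(66): voice 1 is free -> assigned | voices=[81 66 -]
Op 5: note_on(60): voice 2 is free -> assigned | voices=[81 66 60]
Op 6: note_on(71): all voices busy, STEAL voice 0 (pitch 81, oldest) -> assign | voices=[71 66 60]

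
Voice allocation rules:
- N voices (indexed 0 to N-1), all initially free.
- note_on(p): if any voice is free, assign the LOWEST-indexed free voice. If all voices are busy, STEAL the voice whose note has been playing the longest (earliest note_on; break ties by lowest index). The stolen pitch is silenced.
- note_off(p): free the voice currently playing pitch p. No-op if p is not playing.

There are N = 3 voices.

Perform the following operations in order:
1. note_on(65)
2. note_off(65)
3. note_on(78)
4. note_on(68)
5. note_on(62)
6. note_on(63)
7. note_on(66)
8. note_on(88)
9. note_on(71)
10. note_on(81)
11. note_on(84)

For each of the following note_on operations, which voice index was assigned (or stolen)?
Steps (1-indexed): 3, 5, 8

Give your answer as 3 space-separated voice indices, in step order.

Answer: 0 2 2

Derivation:
Op 1: note_on(65): voice 0 is free -> assigned | voices=[65 - -]
Op 2: note_off(65): free voice 0 | voices=[- - -]
Op 3: note_on(78): voice 0 is free -> assigned | voices=[78 - -]
Op 4: note_on(68): voice 1 is free -> assigned | voices=[78 68 -]
Op 5: note_on(62): voice 2 is free -> assigned | voices=[78 68 62]
Op 6: note_on(63): all voices busy, STEAL voice 0 (pitch 78, oldest) -> assign | voices=[63 68 62]
Op 7: note_on(66): all voices busy, STEAL voice 1 (pitch 68, oldest) -> assign | voices=[63 66 62]
Op 8: note_on(88): all voices busy, STEAL voice 2 (pitch 62, oldest) -> assign | voices=[63 66 88]
Op 9: note_on(71): all voices busy, STEAL voice 0 (pitch 63, oldest) -> assign | voices=[71 66 88]
Op 10: note_on(81): all voices busy, STEAL voice 1 (pitch 66, oldest) -> assign | voices=[71 81 88]
Op 11: note_on(84): all voices busy, STEAL voice 2 (pitch 88, oldest) -> assign | voices=[71 81 84]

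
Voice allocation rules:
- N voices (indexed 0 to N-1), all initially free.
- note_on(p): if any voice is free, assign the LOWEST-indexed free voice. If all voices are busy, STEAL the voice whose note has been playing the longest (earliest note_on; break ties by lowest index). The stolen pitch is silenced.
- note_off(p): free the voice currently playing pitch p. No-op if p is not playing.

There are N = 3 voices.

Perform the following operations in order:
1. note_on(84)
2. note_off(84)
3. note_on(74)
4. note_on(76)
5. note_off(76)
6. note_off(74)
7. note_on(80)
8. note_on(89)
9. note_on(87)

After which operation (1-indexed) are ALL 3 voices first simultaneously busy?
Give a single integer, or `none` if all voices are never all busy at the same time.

Op 1: note_on(84): voice 0 is free -> assigned | voices=[84 - -]
Op 2: note_off(84): free voice 0 | voices=[- - -]
Op 3: note_on(74): voice 0 is free -> assigned | voices=[74 - -]
Op 4: note_on(76): voice 1 is free -> assigned | voices=[74 76 -]
Op 5: note_off(76): free voice 1 | voices=[74 - -]
Op 6: note_off(74): free voice 0 | voices=[- - -]
Op 7: note_on(80): voice 0 is free -> assigned | voices=[80 - -]
Op 8: note_on(89): voice 1 is free -> assigned | voices=[80 89 -]
Op 9: note_on(87): voice 2 is free -> assigned | voices=[80 89 87]

Answer: 9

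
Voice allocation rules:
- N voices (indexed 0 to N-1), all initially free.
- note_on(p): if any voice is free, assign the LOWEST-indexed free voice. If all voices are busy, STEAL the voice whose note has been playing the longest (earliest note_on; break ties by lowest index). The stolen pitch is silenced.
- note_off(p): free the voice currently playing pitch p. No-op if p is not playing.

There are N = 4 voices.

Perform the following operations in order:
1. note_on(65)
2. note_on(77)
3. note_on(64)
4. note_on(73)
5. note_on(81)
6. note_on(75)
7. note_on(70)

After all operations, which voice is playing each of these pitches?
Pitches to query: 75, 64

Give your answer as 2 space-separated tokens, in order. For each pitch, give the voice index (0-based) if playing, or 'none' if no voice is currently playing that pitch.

Op 1: note_on(65): voice 0 is free -> assigned | voices=[65 - - -]
Op 2: note_on(77): voice 1 is free -> assigned | voices=[65 77 - -]
Op 3: note_on(64): voice 2 is free -> assigned | voices=[65 77 64 -]
Op 4: note_on(73): voice 3 is free -> assigned | voices=[65 77 64 73]
Op 5: note_on(81): all voices busy, STEAL voice 0 (pitch 65, oldest) -> assign | voices=[81 77 64 73]
Op 6: note_on(75): all voices busy, STEAL voice 1 (pitch 77, oldest) -> assign | voices=[81 75 64 73]
Op 7: note_on(70): all voices busy, STEAL voice 2 (pitch 64, oldest) -> assign | voices=[81 75 70 73]

Answer: 1 none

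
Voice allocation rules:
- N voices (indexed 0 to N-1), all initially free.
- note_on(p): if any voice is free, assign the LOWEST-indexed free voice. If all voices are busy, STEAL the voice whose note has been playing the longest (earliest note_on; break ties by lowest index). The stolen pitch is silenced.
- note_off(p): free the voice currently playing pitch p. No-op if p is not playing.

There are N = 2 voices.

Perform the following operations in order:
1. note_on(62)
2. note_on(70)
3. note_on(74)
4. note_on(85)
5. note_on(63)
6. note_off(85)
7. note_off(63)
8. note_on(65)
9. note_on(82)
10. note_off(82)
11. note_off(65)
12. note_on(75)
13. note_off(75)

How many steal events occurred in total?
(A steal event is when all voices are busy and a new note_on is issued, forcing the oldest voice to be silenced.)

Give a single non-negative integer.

Answer: 3

Derivation:
Op 1: note_on(62): voice 0 is free -> assigned | voices=[62 -]
Op 2: note_on(70): voice 1 is free -> assigned | voices=[62 70]
Op 3: note_on(74): all voices busy, STEAL voice 0 (pitch 62, oldest) -> assign | voices=[74 70]
Op 4: note_on(85): all voices busy, STEAL voice 1 (pitch 70, oldest) -> assign | voices=[74 85]
Op 5: note_on(63): all voices busy, STEAL voice 0 (pitch 74, oldest) -> assign | voices=[63 85]
Op 6: note_off(85): free voice 1 | voices=[63 -]
Op 7: note_off(63): free voice 0 | voices=[- -]
Op 8: note_on(65): voice 0 is free -> assigned | voices=[65 -]
Op 9: note_on(82): voice 1 is free -> assigned | voices=[65 82]
Op 10: note_off(82): free voice 1 | voices=[65 -]
Op 11: note_off(65): free voice 0 | voices=[- -]
Op 12: note_on(75): voice 0 is free -> assigned | voices=[75 -]
Op 13: note_off(75): free voice 0 | voices=[- -]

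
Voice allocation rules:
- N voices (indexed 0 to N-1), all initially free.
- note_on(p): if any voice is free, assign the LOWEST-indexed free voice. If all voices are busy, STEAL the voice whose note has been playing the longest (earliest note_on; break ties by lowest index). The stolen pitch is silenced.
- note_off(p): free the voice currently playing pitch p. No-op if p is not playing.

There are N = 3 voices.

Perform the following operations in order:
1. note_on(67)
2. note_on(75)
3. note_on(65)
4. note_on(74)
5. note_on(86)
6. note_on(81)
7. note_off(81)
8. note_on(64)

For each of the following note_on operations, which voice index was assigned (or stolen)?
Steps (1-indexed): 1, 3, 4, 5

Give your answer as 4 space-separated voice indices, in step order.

Answer: 0 2 0 1

Derivation:
Op 1: note_on(67): voice 0 is free -> assigned | voices=[67 - -]
Op 2: note_on(75): voice 1 is free -> assigned | voices=[67 75 -]
Op 3: note_on(65): voice 2 is free -> assigned | voices=[67 75 65]
Op 4: note_on(74): all voices busy, STEAL voice 0 (pitch 67, oldest) -> assign | voices=[74 75 65]
Op 5: note_on(86): all voices busy, STEAL voice 1 (pitch 75, oldest) -> assign | voices=[74 86 65]
Op 6: note_on(81): all voices busy, STEAL voice 2 (pitch 65, oldest) -> assign | voices=[74 86 81]
Op 7: note_off(81): free voice 2 | voices=[74 86 -]
Op 8: note_on(64): voice 2 is free -> assigned | voices=[74 86 64]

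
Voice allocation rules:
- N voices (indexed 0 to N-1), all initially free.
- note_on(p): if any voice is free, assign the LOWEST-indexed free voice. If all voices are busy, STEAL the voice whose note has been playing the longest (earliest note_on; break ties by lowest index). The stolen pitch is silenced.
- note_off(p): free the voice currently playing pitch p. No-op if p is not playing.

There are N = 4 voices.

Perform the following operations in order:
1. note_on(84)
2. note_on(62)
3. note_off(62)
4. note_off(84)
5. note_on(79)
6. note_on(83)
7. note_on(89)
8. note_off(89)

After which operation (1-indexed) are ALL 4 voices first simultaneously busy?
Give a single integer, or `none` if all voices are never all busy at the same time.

Op 1: note_on(84): voice 0 is free -> assigned | voices=[84 - - -]
Op 2: note_on(62): voice 1 is free -> assigned | voices=[84 62 - -]
Op 3: note_off(62): free voice 1 | voices=[84 - - -]
Op 4: note_off(84): free voice 0 | voices=[- - - -]
Op 5: note_on(79): voice 0 is free -> assigned | voices=[79 - - -]
Op 6: note_on(83): voice 1 is free -> assigned | voices=[79 83 - -]
Op 7: note_on(89): voice 2 is free -> assigned | voices=[79 83 89 -]
Op 8: note_off(89): free voice 2 | voices=[79 83 - -]

Answer: none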